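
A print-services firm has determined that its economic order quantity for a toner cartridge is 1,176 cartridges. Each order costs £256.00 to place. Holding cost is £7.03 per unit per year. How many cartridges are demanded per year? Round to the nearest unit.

Invert the EOQ relation Q*² = 2DS/H.
From Q* = √(2DS/H): D = Q*²H / (2S) = 1,176² × 7.03 / (2 × 256) = 18988.909.

D ≈ 18,989 cartridges per year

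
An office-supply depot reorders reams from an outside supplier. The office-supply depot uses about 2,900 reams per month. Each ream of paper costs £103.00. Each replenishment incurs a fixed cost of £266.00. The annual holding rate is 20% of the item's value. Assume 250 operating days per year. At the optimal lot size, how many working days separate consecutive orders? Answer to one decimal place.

Annual demand D = 2,900 × 12 = 34,800.
Holding cost H = 0.20 × £103.00 = £20.6000 per unit per year.
The optimal lot size = √(2DS/H) = √(2 × 34,800 × 266 / 20.6) ≈ 948.01.
Cycle time = Q*/D × 250 = 948.01 / 34,800 × 250 ≈ 6.810 days.

T ≈ 6.8 days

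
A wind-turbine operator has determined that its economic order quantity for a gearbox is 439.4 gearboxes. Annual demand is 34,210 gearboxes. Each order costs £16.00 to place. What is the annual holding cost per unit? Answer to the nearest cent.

The basic EOQ model gives Q* = √(2DS/H); rearrange for the unknown.
From Q* = √(2DS/H): H = 2DS / Q*² = 2 × 34,210 × 16 / 439.4² = 5.6700.

H ≈ £5.67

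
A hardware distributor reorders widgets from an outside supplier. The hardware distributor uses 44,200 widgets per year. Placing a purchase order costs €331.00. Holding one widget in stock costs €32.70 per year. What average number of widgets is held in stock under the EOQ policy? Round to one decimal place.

EOQ = √(2DS/H) = √(2 × 44,200 × 331 / 32.7) ≈ 945.95.
Average inventory = Q*/2 ≈ 945.95 / 2 = 472.973.

Average inventory ≈ 473.0 widgets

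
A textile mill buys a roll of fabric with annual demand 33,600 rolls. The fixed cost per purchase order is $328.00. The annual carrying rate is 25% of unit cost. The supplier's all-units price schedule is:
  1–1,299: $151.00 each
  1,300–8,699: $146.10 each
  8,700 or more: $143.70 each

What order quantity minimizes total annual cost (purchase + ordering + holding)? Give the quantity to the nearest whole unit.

Q* ≈ 1,300 rolls

Holding cost per unit per year at price C is H = 0.25·C.
For each price level, check whether its EOQ is feasible; otherwise the best quantity at that price is the breakpoint.
EOQ at $151.00 = 764.1 (feasible in tier 1): TC = 33,600×$151.00 + (33,600/764.1)×328 + (764.1/2)×0.25×$151.00 = $5,102,445.63.
EOQ at $146.10 = 776.8 < 1300, so use break Q=1300: TC = 33,600×$146.10 + (33,600/1300.0)×328 + (1300.0/2)×0.25×$146.10 = $4,941,178.79.
EOQ at $143.70 = 783.3 < 8700, so use break Q=8700: TC = 33,600×$143.70 + (33,600/8700.0)×328 + (8700.0/2)×0.25×$143.70 = $4,985,860.51.
Lowest total cost is $4,941,178.79 at Q = 1300.0.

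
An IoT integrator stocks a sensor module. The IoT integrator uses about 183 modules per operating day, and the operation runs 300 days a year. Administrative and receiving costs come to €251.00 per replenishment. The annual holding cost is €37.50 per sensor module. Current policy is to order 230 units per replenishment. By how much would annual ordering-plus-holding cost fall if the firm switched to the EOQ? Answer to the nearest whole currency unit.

Extra cost ≈ €32,077 per year

Annual demand D = 183 × 300 = 54,900.
EOQ = √(2DS/H) = √(2 × 54,900 × 251 / 37.5) ≈ 857.28.
Cost at Q* = (D/Q*)S + (Q*/2)H = √(2DSH) ≈ €32,147.98.
Cost at Q = 230: (54,900/230)×251 + (230/2)×37.5 = €59,912.61 + €4,312.50 = €64,225.11.
Excess = €64,225.11 − €32,147.98 = €32,077.13.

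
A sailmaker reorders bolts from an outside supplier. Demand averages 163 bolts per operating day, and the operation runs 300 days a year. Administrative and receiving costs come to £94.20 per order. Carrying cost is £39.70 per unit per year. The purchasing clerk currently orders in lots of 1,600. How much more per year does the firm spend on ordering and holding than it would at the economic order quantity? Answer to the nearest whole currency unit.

Extra cost ≈ £15,514 per year

Annual demand D = 163 × 300 = 48,900.
EOQ = √(2DS/H) = √(2 × 48,900 × 94.2 / 39.7) ≈ 481.73.
Cost at Q* = (D/Q*)S + (Q*/2)H = √(2DSH) ≈ £19,124.50.
Cost at Q = 1,600: (48,900/1,600)×94.2 + (1,600/2)×39.7 = £2,878.99 + £31,760.00 = £34,638.99.
Excess = £34,638.99 − £19,124.50 = £15,514.49.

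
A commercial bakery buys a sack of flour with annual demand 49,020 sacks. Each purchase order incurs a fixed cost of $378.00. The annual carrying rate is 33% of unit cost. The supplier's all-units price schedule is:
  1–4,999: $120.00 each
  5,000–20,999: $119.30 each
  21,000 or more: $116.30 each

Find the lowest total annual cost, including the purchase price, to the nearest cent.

TC* ≈ $5,920,708.50

Holding cost per unit per year at price C is H = 0.33·C.
Evaluate total cost at each tier's feasible EOQ or, if the EOQ is below the tier, at the tier's minimum quantity.
EOQ at $120.00 = 967.4 (feasible in tier 1): TC = 49,020×$120.00 + (49,020/967.4)×378 + (967.4/2)×0.33×$120.00 = $5,920,708.50.
EOQ at $119.30 = 970.2 < 5000, so use break Q=5000: TC = 49,020×$119.30 + (49,020/5000.0)×378 + (5000.0/2)×0.33×$119.30 = $5,950,214.41.
EOQ at $116.30 = 982.7 < 21000, so use break Q=21000: TC = 49,020×$116.30 + (49,020/21000.0)×378 + (21000.0/2)×0.33×$116.30 = $6,104,887.86.
Lowest total cost among the candidates is at Q = 967.4.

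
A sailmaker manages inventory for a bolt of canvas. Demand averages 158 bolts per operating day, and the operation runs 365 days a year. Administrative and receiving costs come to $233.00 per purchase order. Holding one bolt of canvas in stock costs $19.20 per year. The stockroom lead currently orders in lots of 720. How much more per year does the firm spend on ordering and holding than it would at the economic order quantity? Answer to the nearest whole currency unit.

Extra cost ≈ $2,859 per year

Annual demand D = 158 × 365 = 57,670.
EOQ = √(2DS/H) = √(2 × 57,670 × 233 / 19.2) ≈ 1183.09.
Cost at Q* = (D/Q*)S + (Q*/2)H = √(2DSH) ≈ $22,715.30.
Cost at Q = 720: (57,670/720)×233 + (720/2)×19.2 = $18,662.65 + $6,912.00 = $25,574.65.
Excess = $25,574.65 − $22,715.30 = $2,859.35.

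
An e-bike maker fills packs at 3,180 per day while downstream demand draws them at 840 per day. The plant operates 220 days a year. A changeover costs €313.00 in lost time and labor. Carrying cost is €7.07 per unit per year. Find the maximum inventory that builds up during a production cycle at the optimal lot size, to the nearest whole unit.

I_max ≈ 3,470 packs

Annual demand D = 840 × 220 = 184,800.
Production build-up factor (1 − d/p) = 1 − 840/3,180 = 0.7358.
Q* = √(2DS / (H(1 − d/p))) = √(2 × 184,800 × 313 / (7.07 × 0.7358)).
= √(115,684,800 / 5.2025) ≈ 4715.569.
Maximum inventory = Q*(1 − d/p) = 4715.569 × 0.7358 ≈ 3469.947.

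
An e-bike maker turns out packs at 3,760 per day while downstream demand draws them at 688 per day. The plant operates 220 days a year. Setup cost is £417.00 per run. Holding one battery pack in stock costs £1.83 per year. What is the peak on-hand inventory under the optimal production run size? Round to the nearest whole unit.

Annual demand D = 688 × 220 = 151,360.
Production build-up factor (1 − d/p) = 1 − 688/3,760 = 0.8170.
Q* = √(2DS / (H(1 − d/p))) = √(2 × 151,360 × 417 / (1.83 × 0.8170)).
= √(126,234,240 / 1.4951) ≈ 9188.537.
Maximum inventory = Q*(1 − d/p) = 9188.537 × 0.8170 ≈ 7507.230.

I_max ≈ 7,507 packs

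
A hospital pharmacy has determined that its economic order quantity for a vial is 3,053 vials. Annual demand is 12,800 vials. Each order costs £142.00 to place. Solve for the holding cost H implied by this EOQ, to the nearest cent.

Invert the EOQ relation Q*² = 2DS/H.
From Q* = √(2DS/H): H = 2DS / Q*² = 2 × 12,800 × 142 / 3,053² = 0.3900.

H ≈ £0.39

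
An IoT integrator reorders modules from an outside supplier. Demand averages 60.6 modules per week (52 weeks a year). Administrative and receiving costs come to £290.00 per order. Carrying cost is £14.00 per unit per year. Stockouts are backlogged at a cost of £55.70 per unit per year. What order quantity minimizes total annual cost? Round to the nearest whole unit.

Annual demand D = 60.6 × 52 = 3,151.2.
With planned backorders, Q* = √(2DS/H) · √((H+B)/B).
√(2DS/H) = √(2 × 3,151.2 × 290 / 14) = 361.317.
√((H+B)/B) = √((14+55.7)/55.7) = 1.1186.
Q* ≈ 404.182.

Q* ≈ 404 modules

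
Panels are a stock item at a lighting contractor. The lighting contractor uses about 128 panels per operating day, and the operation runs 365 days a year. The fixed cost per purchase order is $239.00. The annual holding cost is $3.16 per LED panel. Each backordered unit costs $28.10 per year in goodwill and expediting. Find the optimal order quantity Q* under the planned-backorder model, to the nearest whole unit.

Q* ≈ 2,804 panels

Annual demand D = 128 × 365 = 46,720.
With planned backorders, Q* = √(2DS/H) · √((H+B)/B).
√(2DS/H) = √(2 × 46,720 × 239 / 3.16) = 2658.409.
√((H+B)/B) = √((3.16+28.1)/28.1) = 1.0547.
Q* ≈ 2803.904.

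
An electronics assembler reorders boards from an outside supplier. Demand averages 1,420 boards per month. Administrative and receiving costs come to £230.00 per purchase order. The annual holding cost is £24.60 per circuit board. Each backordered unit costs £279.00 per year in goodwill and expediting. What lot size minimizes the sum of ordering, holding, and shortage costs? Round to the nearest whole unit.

Annual demand D = 1,420 × 12 = 17,040.
With planned backorders, Q* = √(2DS/H) · √((H+B)/B).
√(2DS/H) = √(2 × 17,040 × 230 / 24.6) = 564.477.
√((H+B)/B) = √((24.6+279)/279) = 1.0432.
Q* ≈ 588.837.

Q* ≈ 589 boards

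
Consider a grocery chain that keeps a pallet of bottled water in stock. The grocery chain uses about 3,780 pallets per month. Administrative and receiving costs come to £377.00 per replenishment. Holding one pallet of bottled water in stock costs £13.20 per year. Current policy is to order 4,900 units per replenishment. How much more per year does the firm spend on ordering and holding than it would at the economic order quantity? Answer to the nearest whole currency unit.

Annual demand D = 3,780 × 12 = 45,360.
EOQ = √(2DS/H) = √(2 × 45,360 × 377 / 13.2) ≈ 1609.66.
Cost at Q* = (D/Q*)S + (Q*/2)H = √(2DSH) ≈ £21,247.56.
Cost at Q = 4,900: (45,360/4,900)×377 + (4,900/2)×13.2 = £3,489.94 + £32,340.00 = £35,829.94.
Excess = £35,829.94 − £21,247.56 = £14,582.38.

Extra cost ≈ £14,582 per year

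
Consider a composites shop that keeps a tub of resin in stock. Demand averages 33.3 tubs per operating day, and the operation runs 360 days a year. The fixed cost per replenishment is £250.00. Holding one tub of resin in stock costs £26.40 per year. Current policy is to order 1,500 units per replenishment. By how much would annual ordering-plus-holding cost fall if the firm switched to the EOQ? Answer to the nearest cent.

Extra cost ≈ £9,218.59 per year

Annual demand D = 33.3 × 360 = 11,988.
EOQ = √(2DS/H) = √(2 × 11,988 × 250 / 26.4) ≈ 476.49.
Cost at Q* = (D/Q*)S + (Q*/2)H = √(2DSH) ≈ £12,579.41.
Cost at Q = 1,500: (11,988/1,500)×250 + (1,500/2)×26.4 = £1,998.00 + £19,800.00 = £21,798.00.
Excess = £21,798.00 − £12,579.41 = £9,218.59.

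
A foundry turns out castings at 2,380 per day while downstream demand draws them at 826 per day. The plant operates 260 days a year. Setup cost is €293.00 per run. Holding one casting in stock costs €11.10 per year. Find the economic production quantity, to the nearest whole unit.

Annual demand D = 826 × 260 = 214,760.
Production build-up factor (1 − d/p) = 1 − 826/2,380 = 0.6529.
Q* = √(2DS / (H(1 − d/p))) = √(2 × 214,760 × 293 / (11.1 × 0.6529)).
= √(125,849,360 / 7.2476) ≈ 4167.033.

Q* ≈ 4,167 castings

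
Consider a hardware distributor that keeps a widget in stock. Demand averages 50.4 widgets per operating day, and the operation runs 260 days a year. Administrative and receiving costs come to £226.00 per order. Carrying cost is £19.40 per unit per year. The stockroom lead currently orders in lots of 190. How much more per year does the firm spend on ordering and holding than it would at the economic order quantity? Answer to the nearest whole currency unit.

Extra cost ≈ £6,710 per year

Annual demand D = 50.4 × 260 = 13,104.
EOQ = √(2DS/H) = √(2 × 13,104 × 226 / 19.4) ≈ 552.55.
Cost at Q* = (D/Q*)S + (Q*/2)H = √(2DSH) ≈ £10,719.44.
Cost at Q = 190: (13,104/190)×226 + (190/2)×19.4 = £15,586.86 + £1,843.00 = £17,429.86.
Excess = £17,429.86 − £10,719.44 = £6,710.42.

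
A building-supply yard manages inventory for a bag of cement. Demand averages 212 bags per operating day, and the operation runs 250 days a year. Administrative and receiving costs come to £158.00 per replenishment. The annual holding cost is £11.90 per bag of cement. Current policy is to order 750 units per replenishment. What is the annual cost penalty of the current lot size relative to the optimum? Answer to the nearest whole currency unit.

Annual demand D = 212 × 250 = 53,000.
EOQ = √(2DS/H) = √(2 × 53,000 × 158 / 11.9) ≈ 1186.34.
Cost at Q* = (D/Q*)S + (Q*/2)H = √(2DSH) ≈ £14,117.41.
Cost at Q = 750: (53,000/750)×158 + (750/2)×11.9 = £11,165.33 + £4,462.50 = £15,627.83.
Excess = £15,627.83 − £14,117.41 = £1,510.43.

Extra cost ≈ £1,510 per year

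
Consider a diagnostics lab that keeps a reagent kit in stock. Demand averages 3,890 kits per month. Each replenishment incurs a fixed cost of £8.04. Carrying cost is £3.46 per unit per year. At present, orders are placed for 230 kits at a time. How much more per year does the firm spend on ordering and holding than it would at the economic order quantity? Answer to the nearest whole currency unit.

Annual demand D = 3,890 × 12 = 46,680.
EOQ = √(2DS/H) = √(2 × 46,680 × 8.04 / 3.46) ≈ 465.77.
Cost at Q* = (D/Q*)S + (Q*/2)H = √(2DSH) ≈ £1,611.56.
Cost at Q = 230: (46,680/230)×8.04 + (230/2)×3.46 = £1,631.77 + £397.90 = £2,029.67.
Excess = £2,029.67 − £1,611.56 = £418.11.

Extra cost ≈ £418 per year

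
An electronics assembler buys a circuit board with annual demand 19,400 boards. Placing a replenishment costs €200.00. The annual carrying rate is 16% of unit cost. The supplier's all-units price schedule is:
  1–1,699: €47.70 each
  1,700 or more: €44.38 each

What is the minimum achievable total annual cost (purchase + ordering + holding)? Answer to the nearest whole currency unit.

TC* ≈ €869,290

Holding cost per unit per year at price C is H = 0.16·C.
For each price level, check whether its EOQ is feasible; otherwise the best quantity at that price is the breakpoint.
EOQ at €47.70 = 1008.4 (feasible in tier 1): TC = 19,400×€47.70 + (19,400/1008.4)×200 + (1008.4/2)×0.16×€47.70 = €933,075.73.
EOQ at €44.38 = 1045.4 < 1700, so use break Q=1700: TC = 19,400×€44.38 + (19,400/1700.0)×200 + (1700.0/2)×0.16×€44.38 = €869,290.03.
Lowest total cost among the candidates is at Q = 1700.0.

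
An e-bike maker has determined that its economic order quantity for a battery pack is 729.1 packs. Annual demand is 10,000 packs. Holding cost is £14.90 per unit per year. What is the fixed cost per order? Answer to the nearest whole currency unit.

Squaring Q* = √(2DS/H) gives Q*² = 2DS/H.
From Q* = √(2DS/H): S = Q*²H / (2D) = 729.1² × 14.9 / (2 × 10,000) = 396.0322.

S ≈ £396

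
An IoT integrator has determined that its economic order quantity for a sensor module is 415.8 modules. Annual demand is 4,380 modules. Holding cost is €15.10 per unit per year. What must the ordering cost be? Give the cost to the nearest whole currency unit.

Squaring Q* = √(2DS/H) gives Q*² = 2DS/H.
From Q* = √(2DS/H): S = Q*²H / (2D) = 415.8² × 15.1 / (2 × 4,380) = 298.0175.

S ≈ €298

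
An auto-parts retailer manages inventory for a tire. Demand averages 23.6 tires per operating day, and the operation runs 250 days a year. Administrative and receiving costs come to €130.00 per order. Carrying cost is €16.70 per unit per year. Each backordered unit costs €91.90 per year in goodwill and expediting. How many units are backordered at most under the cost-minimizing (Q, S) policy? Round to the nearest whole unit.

Annual demand D = 23.6 × 250 = 5,900.
With planned backorders, Q* = √(2DS/H) · √((H+B)/B).
√(2DS/H) = √(2 × 5,900 × 130 / 16.7) = 303.078.
√((H+B)/B) = √((16.7+91.9)/91.9) = 1.0871.
Q* ≈ 329.467.
S* = Q* · H/(H+B) = 329.467 × 16.7/108.6 ≈ 50.664.

S* ≈ 51 tires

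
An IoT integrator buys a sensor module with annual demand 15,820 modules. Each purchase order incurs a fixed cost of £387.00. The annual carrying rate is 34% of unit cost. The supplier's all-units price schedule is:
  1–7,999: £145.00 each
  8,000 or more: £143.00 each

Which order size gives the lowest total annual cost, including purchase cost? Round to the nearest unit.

Holding cost per unit per year at price C is H = 0.34·C.
Candidates are each tier's EOQ (if it falls in that tier) and each price-break quantity.
EOQ at £145.00 = 498.4 (feasible in tier 1): TC = 15,820×£145.00 + (15,820/498.4)×387 + (498.4/2)×0.34×£145.00 = £2,318,469.55.
EOQ at £143.00 = 501.8 < 8000, so use break Q=8000: TC = 15,820×£143.00 + (15,820/8000.0)×387 + (8000.0/2)×0.34×£143.00 = £2,457,505.29.
Lowest total cost is £2,318,469.55 at Q = 498.4.

Q* ≈ 498 modules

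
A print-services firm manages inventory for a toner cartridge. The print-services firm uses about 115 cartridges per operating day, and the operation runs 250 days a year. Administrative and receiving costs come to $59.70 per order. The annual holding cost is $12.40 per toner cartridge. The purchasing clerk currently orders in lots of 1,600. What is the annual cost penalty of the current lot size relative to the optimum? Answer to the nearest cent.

Annual demand D = 115 × 250 = 28,750.
EOQ = √(2DS/H) = √(2 × 28,750 × 59.7 / 12.4) ≈ 526.15.
Cost at Q* = (D/Q*)S + (Q*/2)H = √(2DSH) ≈ $6,524.27.
Cost at Q = 1,600: (28,750/1,600)×59.7 + (1,600/2)×12.4 = $1,072.73 + $9,920.00 = $10,992.73.
Excess = $10,992.73 − $6,524.27 = $4,468.46.

Extra cost ≈ $4,468.46 per year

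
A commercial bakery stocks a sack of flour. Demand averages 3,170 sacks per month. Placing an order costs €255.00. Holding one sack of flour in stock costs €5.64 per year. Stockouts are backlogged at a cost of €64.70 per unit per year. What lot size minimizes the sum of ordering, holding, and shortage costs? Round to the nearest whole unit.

Annual demand D = 3,170 × 12 = 38,040.
With planned backorders, Q* = √(2DS/H) · √((H+B)/B).
√(2DS/H) = √(2 × 38,040 × 255 / 5.64) = 1854.666.
√((H+B)/B) = √((5.64+64.7)/64.7) = 1.0427.
Q* ≈ 1933.815.

Q* ≈ 1,934 sacks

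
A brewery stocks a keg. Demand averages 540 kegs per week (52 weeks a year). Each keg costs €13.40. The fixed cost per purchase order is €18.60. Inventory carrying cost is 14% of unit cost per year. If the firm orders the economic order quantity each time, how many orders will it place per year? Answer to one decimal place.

N ≈ 37.6 orders per year

Annual demand D = 540 × 52 = 28,080.
Holding cost H = 0.14 × €13.40 = €1.8760 per unit per year.
Q* = √(2DS/H) = √(2 × 28,080 × 18.6 / 1.876) ≈ 746.20.
Orders per year = D / Q* = 28,080 / 746.20 ≈ 37.631.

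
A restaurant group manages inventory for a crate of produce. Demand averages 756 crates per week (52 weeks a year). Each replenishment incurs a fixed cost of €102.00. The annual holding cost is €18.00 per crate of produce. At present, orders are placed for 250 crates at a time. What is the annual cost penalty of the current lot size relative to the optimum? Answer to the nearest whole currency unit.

Annual demand D = 756 × 52 = 39,312.
EOQ = √(2DS/H) = √(2 × 39,312 × 102 / 18) ≈ 667.48.
Cost at Q* = (D/Q*)S + (Q*/2)H = √(2DSH) ≈ €12,014.73.
Cost at Q = 250: (39,312/250)×102 + (250/2)×18 = €16,039.30 + €2,250.00 = €18,289.30.
Excess = €18,289.30 − €12,014.73 = €6,274.57.

Extra cost ≈ €6,275 per year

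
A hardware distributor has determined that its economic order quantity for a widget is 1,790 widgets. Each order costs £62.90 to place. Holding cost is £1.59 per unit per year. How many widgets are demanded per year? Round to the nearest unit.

D ≈ 40,497 widgets per year

Invert the EOQ relation Q*² = 2DS/H.
From Q* = √(2DS/H): D = Q*²H / (2S) = 1,790² × 1.59 / (2 × 62.9) = 40496.971.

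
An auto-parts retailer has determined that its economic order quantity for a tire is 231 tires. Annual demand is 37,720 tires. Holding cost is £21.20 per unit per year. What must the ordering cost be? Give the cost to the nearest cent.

S ≈ £15.00

Squaring Q* = √(2DS/H) gives Q*² = 2DS/H.
From Q* = √(2DS/H): S = Q*²H / (2D) = 231² × 21.2 / (2 × 37,720) = 14.9954.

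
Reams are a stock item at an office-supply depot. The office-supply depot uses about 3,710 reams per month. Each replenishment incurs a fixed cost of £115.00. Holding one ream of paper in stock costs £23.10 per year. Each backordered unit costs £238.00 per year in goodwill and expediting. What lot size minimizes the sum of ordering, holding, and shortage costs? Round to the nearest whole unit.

Annual demand D = 3,710 × 12 = 44,520.
With planned backorders, Q* = √(2DS/H) · √((H+B)/B).
√(2DS/H) = √(2 × 44,520 × 115 / 23.1) = 665.787.
√((H+B)/B) = √((23.1+238)/238) = 1.0474.
Q* ≈ 697.349.

Q* ≈ 697 reams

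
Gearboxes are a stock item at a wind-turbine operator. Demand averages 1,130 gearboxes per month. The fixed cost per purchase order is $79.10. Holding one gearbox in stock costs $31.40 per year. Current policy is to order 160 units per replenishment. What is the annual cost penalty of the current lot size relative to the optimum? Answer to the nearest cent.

Annual demand D = 1,130 × 12 = 13,560.
EOQ = √(2DS/H) = √(2 × 13,560 × 79.1 / 31.4) ≈ 261.38.
Cost at Q* = (D/Q*)S + (Q*/2)H = √(2DSH) ≈ $8,207.25.
Cost at Q = 160: (13,560/160)×79.1 + (160/2)×31.4 = $6,703.72 + $2,512.00 = $9,215.72.
Excess = $9,215.72 − $8,207.25 = $1,008.47.

Extra cost ≈ $1,008.47 per year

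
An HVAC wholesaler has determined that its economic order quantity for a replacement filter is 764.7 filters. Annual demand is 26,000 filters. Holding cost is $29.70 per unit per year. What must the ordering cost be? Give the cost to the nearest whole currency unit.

S ≈ $334

Invert the EOQ relation Q*² = 2DS/H.
From Q* = √(2DS/H): S = Q*²H / (2D) = 764.7² × 29.7 / (2 × 26,000) = 333.9914.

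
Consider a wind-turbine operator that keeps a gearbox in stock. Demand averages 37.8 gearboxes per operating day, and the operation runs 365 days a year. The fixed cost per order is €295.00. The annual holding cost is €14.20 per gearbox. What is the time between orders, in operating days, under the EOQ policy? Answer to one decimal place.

Annual demand D = 37.8 × 365 = 13,797.
EOQ = √(2DS/H) = √(2 × 13,797 × 295 / 14.2) ≈ 757.14.
Cycle time = Q*/D × 365 = 757.14 / 13,797 × 365 ≈ 20.030 days.

T ≈ 20.0 days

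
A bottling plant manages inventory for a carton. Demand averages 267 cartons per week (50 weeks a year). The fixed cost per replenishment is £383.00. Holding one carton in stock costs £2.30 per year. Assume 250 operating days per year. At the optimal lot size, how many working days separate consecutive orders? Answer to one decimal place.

Annual demand D = 267 × 50 = 13,350.
The optimal lot size = √(2DS/H) = √(2 × 13,350 × 383 / 2.3) ≈ 2108.58.
Cycle time = Q*/D × 250 = 2108.58 / 13,350 × 250 ≈ 39.487 days.

T ≈ 39.5 days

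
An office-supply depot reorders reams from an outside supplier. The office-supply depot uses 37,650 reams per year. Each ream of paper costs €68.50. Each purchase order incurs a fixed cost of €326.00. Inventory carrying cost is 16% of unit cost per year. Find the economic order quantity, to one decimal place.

Q* ≈ 1,496.6 reams

Holding cost H = 0.16 × €68.50 = €10.9600 per unit per year.
EOQ = √(2DS / H) = √(2 × 37,650 × 326 / 10.96).
= √(24,547,800 / 10.96) = √2,239,762.7737 ≈ 1496.584.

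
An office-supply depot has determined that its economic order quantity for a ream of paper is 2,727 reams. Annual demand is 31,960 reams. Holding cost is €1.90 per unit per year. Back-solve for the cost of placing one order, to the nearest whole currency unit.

S ≈ €221

The basic EOQ model gives Q* = √(2DS/H); rearrange for the unknown.
From Q* = √(2DS/H): S = Q*²H / (2D) = 2,727² × 1.9 / (2 × 31,960) = 221.0483.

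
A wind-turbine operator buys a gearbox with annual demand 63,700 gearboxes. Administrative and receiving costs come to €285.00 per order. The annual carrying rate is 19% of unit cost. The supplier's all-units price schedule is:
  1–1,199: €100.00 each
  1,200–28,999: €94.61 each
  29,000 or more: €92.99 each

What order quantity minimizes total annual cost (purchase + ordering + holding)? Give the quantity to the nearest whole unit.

Q* ≈ 1,421 gearboxes

Holding cost per unit per year at price C is H = 0.19·C.
Candidates are each tier's EOQ (if it falls in that tier) and each price-break quantity.
Tier 1 (€100.00): EOQ = 1382.4 exceeds tier's upper bound 1199, so this tier is dominated.
EOQ at €94.61 = 1421.2 (feasible in tier 2): TC = 63,700×€94.61 + (63,700/1421.2)×285 + (1421.2/2)×0.19×€94.61 = €6,052,204.74.
EOQ at €92.99 = 1433.5 < 29000, so use break Q=29000: TC = 63,700×€92.99 + (63,700/29000.0)×285 + (29000.0/2)×0.19×€92.99 = €6,180,276.47.
Lowest total cost is €6,052,204.74 at Q = 1421.2.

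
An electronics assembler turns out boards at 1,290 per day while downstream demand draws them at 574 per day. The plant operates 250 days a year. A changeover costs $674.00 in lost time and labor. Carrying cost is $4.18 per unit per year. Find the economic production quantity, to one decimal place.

Q* ≈ 9,131.1 boards

Annual demand D = 574 × 250 = 143,500.
Production build-up factor (1 − d/p) = 1 − 574/1,290 = 0.5550.
Q* = √(2DS / (H(1 − d/p))) = √(2 × 143,500 × 674 / (4.18 × 0.5550)).
= √(193,438,000 / 2.3201) ≈ 9131.058.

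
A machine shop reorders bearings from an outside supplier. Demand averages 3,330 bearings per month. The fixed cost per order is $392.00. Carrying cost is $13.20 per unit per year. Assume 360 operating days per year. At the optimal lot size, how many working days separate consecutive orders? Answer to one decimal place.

Annual demand D = 3,330 × 12 = 39,960.
Q* = √(2DS/H) = √(2 × 39,960 × 392 / 13.2) ≈ 1540.58.
Cycle time = Q*/D × 360 = 1540.58 / 39,960 × 360 ≈ 13.879 days.

T ≈ 13.9 days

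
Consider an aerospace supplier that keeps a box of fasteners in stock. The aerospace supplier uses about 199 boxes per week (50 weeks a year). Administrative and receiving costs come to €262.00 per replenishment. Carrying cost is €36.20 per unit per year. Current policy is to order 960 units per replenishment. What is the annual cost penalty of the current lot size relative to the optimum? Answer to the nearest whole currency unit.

Annual demand D = 199 × 50 = 9,950.
EOQ = √(2DS/H) = √(2 × 9,950 × 262 / 36.2) ≈ 379.51.
Cost at Q* = (D/Q*)S + (Q*/2)H = √(2DSH) ≈ €13,738.25.
Cost at Q = 960: (9,950/960)×262 + (960/2)×36.2 = €2,715.52 + €17,376.00 = €20,091.52.
Excess = €20,091.52 − €13,738.25 = €6,353.27.

Extra cost ≈ €6,353 per year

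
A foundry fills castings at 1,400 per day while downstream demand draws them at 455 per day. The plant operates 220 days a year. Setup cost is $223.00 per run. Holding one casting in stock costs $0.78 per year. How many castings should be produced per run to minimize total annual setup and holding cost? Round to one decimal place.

Annual demand D = 455 × 220 = 100,100.
Production build-up factor (1 − d/p) = 1 − 455/1,400 = 0.6750.
Q* = √(2DS / (H(1 − d/p))) = √(2 × 100,100 × 223 / (0.78 × 0.6750)).
= √(44,644,600 / 0.5265) ≈ 9208.423.

Q* ≈ 9,208.4 castings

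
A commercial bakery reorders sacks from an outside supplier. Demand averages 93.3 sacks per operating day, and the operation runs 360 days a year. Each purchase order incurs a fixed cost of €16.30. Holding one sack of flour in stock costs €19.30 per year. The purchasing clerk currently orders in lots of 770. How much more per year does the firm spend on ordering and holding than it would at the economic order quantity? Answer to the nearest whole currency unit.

Annual demand D = 93.3 × 360 = 33,588.
EOQ = √(2DS/H) = √(2 × 33,588 × 16.3 / 19.3) ≈ 238.19.
Cost at Q* = (D/Q*)S + (Q*/2)H = √(2DSH) ≈ €4,597.05.
Cost at Q = 770: (33,588/770)×16.3 + (770/2)×19.3 = €711.02 + €7,430.50 = €8,141.52.
Excess = €8,141.52 − €4,597.05 = €3,544.47.

Extra cost ≈ €3,544 per year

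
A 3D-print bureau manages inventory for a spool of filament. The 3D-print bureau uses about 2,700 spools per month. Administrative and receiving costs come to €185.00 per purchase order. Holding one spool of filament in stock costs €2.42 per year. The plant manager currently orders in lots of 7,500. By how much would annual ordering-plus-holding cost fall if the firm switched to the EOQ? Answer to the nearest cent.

Annual demand D = 2,700 × 12 = 32,400.
EOQ = √(2DS/H) = √(2 × 32,400 × 185 / 2.42) ≈ 2225.70.
Cost at Q* = (D/Q*)S + (Q*/2)H = √(2DSH) ≈ €5,386.18.
Cost at Q = 7,500: (32,400/7,500)×185 + (7,500/2)×2.42 = €799.20 + €9,075.00 = €9,874.20.
Excess = €9,874.20 − €5,386.18 = €4,488.02.

Extra cost ≈ €4,488.02 per year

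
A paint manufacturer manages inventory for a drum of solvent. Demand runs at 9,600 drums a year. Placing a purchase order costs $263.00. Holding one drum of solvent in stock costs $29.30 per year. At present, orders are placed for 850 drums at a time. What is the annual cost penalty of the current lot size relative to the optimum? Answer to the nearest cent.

EOQ = √(2DS/H) = √(2 × 9,600 × 263 / 29.3) ≈ 415.14.
Cost at Q* = (D/Q*)S + (Q*/2)H = √(2DSH) ≈ $12,163.60.
Cost at Q = 850: (9,600/850)×263 + (850/2)×29.3 = $2,970.35 + $12,452.50 = $15,422.85.
Excess = $15,422.85 − $12,163.60 = $3,259.25.

Extra cost ≈ $3,259.25 per year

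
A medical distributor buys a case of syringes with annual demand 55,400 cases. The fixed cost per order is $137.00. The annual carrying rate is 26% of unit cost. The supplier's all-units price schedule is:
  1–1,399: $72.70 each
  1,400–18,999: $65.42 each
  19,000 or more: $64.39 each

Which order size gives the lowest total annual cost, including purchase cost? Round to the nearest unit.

Q* ≈ 1,400 cases

Holding cost per unit per year at price C is H = 0.26·C.
Candidates are each tier's EOQ (if it falls in that tier) and each price-break quantity.
EOQ at $72.70 = 896.1 (feasible in tier 1): TC = 55,400×$72.70 + (55,400/896.1)×137 + (896.1/2)×0.26×$72.70 = $4,044,518.85.
EOQ at $65.42 = 944.7 < 1400, so use break Q=1400: TC = 55,400×$65.42 + (55,400/1400.0)×137 + (1400.0/2)×0.26×$65.42 = $3,641,595.73.
EOQ at $64.39 = 952.2 < 19000, so use break Q=19000: TC = 55,400×$64.39 + (55,400/19000.0)×137 + (19000.0/2)×0.26×$64.39 = $3,726,648.76.
Lowest total cost is $3,641,595.73 at Q = 1400.0.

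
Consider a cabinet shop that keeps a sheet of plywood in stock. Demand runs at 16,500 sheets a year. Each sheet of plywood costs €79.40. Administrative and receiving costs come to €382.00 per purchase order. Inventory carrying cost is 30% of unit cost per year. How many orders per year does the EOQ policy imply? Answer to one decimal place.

Holding cost H = 0.30 × €79.40 = €23.8200 per unit per year.
The optimal lot size = √(2DS/H) = √(2 × 16,500 × 382 / 23.82) ≈ 727.47.
Orders per year = D / Q* = 16,500 / 727.47 ≈ 22.681.

N ≈ 22.7 orders per year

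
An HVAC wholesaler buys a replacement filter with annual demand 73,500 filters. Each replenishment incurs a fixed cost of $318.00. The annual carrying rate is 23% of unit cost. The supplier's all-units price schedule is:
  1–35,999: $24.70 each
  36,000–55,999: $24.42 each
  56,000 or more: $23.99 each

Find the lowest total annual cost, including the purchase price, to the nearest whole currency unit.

TC* ≈ $1,831,746

Holding cost per unit per year at price C is H = 0.23·C.
Evaluate total cost at each tier's feasible EOQ or, if the EOQ is below the tier, at the tier's minimum quantity.
EOQ at $24.70 = 2868.5 (feasible in tier 1): TC = 73,500×$24.70 + (73,500/2868.5)×318 + (2868.5/2)×0.23×$24.70 = $1,831,746.14.
EOQ at $24.42 = 2884.9 < 36000, so use break Q=36000: TC = 73,500×$24.42 + (73,500/36000.0)×318 + (36000.0/2)×0.23×$24.42 = $1,896,618.05.
EOQ at $23.99 = 2910.7 < 56000, so use break Q=56000: TC = 73,500×$23.99 + (73,500/56000.0)×318 + (56000.0/2)×0.23×$23.99 = $1,918,177.98.
Lowest total cost among the candidates is at Q = 2868.5.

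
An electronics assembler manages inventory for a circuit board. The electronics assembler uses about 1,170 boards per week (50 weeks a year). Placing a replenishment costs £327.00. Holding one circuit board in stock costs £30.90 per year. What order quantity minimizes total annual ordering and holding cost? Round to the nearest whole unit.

Annual demand D = 1,170 × 50 = 58,500.
EOQ = √(2DS / H) = √(2 × 58,500 × 327 / 30.9).
= √(38,259,000 / 30.9) = √1,238,155.3398 ≈ 1112.724.

Q* ≈ 1,113 boards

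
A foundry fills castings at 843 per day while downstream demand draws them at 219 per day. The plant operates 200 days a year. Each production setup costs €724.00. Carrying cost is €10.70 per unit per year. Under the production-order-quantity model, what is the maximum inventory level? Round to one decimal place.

I_max ≈ 2,094.6 castings

Annual demand D = 219 × 200 = 43,800.
Production build-up factor (1 − d/p) = 1 − 219/843 = 0.7402.
Q* = √(2DS / (H(1 − d/p))) = √(2 × 43,800 × 724 / (10.7 × 0.7402)).
= √(63,422,400 / 7.9203) ≈ 2829.769.
Maximum inventory = Q*(1 − d/p) = 2829.769 × 0.7402 ≈ 2094.633.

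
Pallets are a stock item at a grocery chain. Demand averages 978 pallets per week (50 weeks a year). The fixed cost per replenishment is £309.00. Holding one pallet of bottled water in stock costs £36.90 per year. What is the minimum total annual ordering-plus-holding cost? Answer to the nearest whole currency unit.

Annual demand D = 978 × 50 = 48,900.
EOQ = √(2DS/H) = √(2 × 48,900 × 309 / 36.9) ≈ 904.97.
At the optimum the two cost components are equal, so total cost = 2·(Q*/2)H = Q*·H.
Minimum total = √(2DSH) = √(2 × 48,900 × 309 × 36.9) ≈ 33393.493.

TC* ≈ £33,393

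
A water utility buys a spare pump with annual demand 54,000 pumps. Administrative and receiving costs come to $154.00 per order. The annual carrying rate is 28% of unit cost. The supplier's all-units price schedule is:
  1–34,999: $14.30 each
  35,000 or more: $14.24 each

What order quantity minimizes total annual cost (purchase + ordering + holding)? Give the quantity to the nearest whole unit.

Q* ≈ 2,038 pumps

Holding cost per unit per year at price C is H = 0.28·C.
For each price level, check whether its EOQ is feasible; otherwise the best quantity at that price is the breakpoint.
EOQ at $14.30 = 2038.1 (feasible in tier 1): TC = 54,000×$14.30 + (54,000/2038.1)×154 + (2038.1/2)×0.28×$14.30 = $780,360.55.
EOQ at $14.24 = 2042.4 < 35000, so use break Q=35000: TC = 54,000×$14.24 + (54,000/35000.0)×154 + (35000.0/2)×0.28×$14.24 = $838,973.60.
Lowest total cost is $780,360.55 at Q = 2038.1.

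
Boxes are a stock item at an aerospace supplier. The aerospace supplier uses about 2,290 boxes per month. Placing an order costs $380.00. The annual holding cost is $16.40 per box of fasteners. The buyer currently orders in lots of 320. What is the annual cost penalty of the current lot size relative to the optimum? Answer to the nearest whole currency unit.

Annual demand D = 2,290 × 12 = 27,480.
EOQ = √(2DS/H) = √(2 × 27,480 × 380 / 16.4) ≈ 1128.48.
Cost at Q* = (D/Q*)S + (Q*/2)H = √(2DSH) ≈ $18,507.05.
Cost at Q = 320: (27,480/320)×380 + (320/2)×16.4 = $32,632.50 + $2,624.00 = $35,256.50.
Excess = $35,256.50 − $18,507.05 = $16,749.45.

Extra cost ≈ $16,749 per year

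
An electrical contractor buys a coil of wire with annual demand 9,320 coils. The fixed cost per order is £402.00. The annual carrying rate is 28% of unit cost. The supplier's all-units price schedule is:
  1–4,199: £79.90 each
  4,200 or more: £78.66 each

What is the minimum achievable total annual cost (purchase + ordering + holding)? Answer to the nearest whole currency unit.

Holding cost per unit per year at price C is H = 0.28·C.
Evaluate total cost at each tier's feasible EOQ or, if the EOQ is below the tier, at the tier's minimum quantity.
EOQ at £79.90 = 578.7 (feasible in tier 1): TC = 9,320×£79.90 + (9,320/578.7)×402 + (578.7/2)×0.28×£79.90 = £757,615.57.
EOQ at £78.66 = 583.3 < 4200, so use break Q=4200: TC = 9,320×£78.66 + (9,320/4200.0)×402 + (4200.0/2)×0.28×£78.66 = £780,255.34.
Lowest total cost among the candidates is at Q = 578.7.

TC* ≈ £757,616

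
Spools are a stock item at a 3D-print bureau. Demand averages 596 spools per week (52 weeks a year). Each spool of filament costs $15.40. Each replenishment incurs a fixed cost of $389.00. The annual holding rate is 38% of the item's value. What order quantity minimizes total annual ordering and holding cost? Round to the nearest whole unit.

Q* ≈ 2,030 spools

Annual demand D = 596 × 52 = 30,992.
Holding cost H = 0.38 × $15.40 = $5.8520 per unit per year.
EOQ = √(2DS / H) = √(2 × 30,992 × 389 / 5.852).
= √(24,111,776 / 5.852) = √4,120,262.4744 ≈ 2029.843.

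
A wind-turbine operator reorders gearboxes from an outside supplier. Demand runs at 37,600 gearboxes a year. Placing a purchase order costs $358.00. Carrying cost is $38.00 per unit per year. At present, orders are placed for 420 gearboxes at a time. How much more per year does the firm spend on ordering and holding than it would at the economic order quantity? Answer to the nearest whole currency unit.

Extra cost ≈ $8,045 per year

EOQ = √(2DS/H) = √(2 × 37,600 × 358 / 38) ≈ 841.70.
Cost at Q* = (D/Q*)S + (Q*/2)H = √(2DSH) ≈ $31,984.70.
Cost at Q = 420: (37,600/420)×358 + (420/2)×38 = $32,049.52 + $7,980.00 = $40,029.52.
Excess = $40,029.52 − $31,984.70 = $8,044.83.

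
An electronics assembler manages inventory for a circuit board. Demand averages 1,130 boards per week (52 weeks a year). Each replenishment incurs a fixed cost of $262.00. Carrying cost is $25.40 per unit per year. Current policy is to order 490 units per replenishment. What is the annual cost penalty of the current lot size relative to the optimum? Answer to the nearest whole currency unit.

Annual demand D = 1,130 × 52 = 58,760.
EOQ = √(2DS/H) = √(2 × 58,760 × 262 / 25.4) ≈ 1101.01.
Cost at Q* = (D/Q*)S + (Q*/2)H = √(2DSH) ≈ $27,965.55.
Cost at Q = 490: (58,760/490)×262 + (490/2)×25.4 = $31,418.61 + $6,223.00 = $37,641.61.
Excess = $37,641.61 − $27,965.55 = $9,676.06.

Extra cost ≈ $9,676 per year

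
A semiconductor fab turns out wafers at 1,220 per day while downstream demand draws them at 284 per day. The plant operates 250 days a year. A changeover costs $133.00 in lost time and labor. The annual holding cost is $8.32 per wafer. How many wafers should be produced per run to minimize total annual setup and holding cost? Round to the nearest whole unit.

Q* ≈ 1,720 wafers

Annual demand D = 284 × 250 = 71,000.
Production build-up factor (1 − d/p) = 1 − 284/1,220 = 0.7672.
Q* = √(2DS / (H(1 − d/p))) = √(2 × 71,000 × 133 / (8.32 × 0.7672)).
= √(18,886,000 / 6.3832) ≈ 1720.087.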